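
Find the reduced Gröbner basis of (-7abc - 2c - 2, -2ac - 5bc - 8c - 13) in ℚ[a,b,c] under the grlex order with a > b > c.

G = {b²c + 8/5bc + 13/5b - 4/35c - 4/35, ab - 4/91a - 10/91b + 10/91, ac + 5/2bc + 4c + 13/2}

f_1 = -7abc - 2c - 2, LT = abc.
f_2 = -2ac - 5bc - 8c - 13, LT = ac.

S(f_1,f_2): lcm = abc. S = -5/2b²c - 4bc - 13/2b + 2/7c + 2/7.
  reduce S modulo (f_1, f_2):
  remainder -5/2b²c - 4bc - 13/2b + 2/7c + 2/7 ≠ 0; add g_3 = -5/2b²c - 4bc - 13/2b + 2/7c + 2/7 to the basis.

S(f_1,g_3): lcm = ab²c. S = -8/5abc - 13/5ab + 4/35ac + 2/7bc + 4/35a + 2/7b.
  reduce S modulo (f_1, f_2, g_3):
  remainder -13/5ab + 4/35a + 2/7b - 2/7 ≠ 0; add g_4 = -13/5ab + 4/35a + 2/7b - 2/7 to the basis.

The other S-polynomials (S(f_2,g_3), S(f_1,g_4), S(f_2,g_4), S(g_3,g_4)) all reduce to 0 modulo the current basis, so we have a Gröbner basis.
Inter-reduce: drop elements whose leading term is divisible by another's, tail-reduce, and make monic.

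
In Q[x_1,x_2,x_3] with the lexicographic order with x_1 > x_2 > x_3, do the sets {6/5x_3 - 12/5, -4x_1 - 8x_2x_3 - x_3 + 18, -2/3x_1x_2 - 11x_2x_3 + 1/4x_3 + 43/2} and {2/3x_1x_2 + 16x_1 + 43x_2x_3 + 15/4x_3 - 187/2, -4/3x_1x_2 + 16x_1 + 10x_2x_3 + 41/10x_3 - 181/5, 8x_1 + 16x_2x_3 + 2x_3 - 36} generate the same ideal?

No, the ideals differ.

Since reduced Gröbner bases are canonical representatives of ideals under a given ordering, it suffices to compute and compare them.
Buchberger on the first generating set:
f_1 = 6/5x_3 - 12/5, LT = x_3.
f_2 = -4x_1 - 8x_2x_3 - x_3 + 18, LT = x_1.
f_3 = -2/3x_1x_2 - 11x_2x_3 + 1/4x_3 + 43/2, LT = x_1x_2.

S(f_2,f_3): lcm = x_1x_2. S = 2x_2^2x_3 - 65/4x_2x_3 - 9/2x_2 + 3/8x_3 + 129/4.
  reduce S modulo (f_1, f_2, f_3):
  remainder 4x_2^2 - 37x_2 + 33 ≠ 0; add g_4 = 4x_2^2 - 37x_2 + 33 to the basis.

The other S-polynomials (S(f_1,f_2), S(f_1,f_3), S(f_1,g_4), S(f_2,g_4), S(f_3,g_4)) all reduce to 0 modulo the current basis, so we have a Gröbner basis.
Inter-reduce: drop elements whose leading term is divisible by another's, tail-reduce, and make monic.
Reduced Gröbner basis: {x_1 + 4x_2 - 4, x_2^2 - 37/4x_2 + 33/4, x_3 - 2}.

Buchberger on the second generating set:
h_1 = 2/3x_1x_2 + 16x_1 + 43x_2x_3 + 15/4x_3 - 187/2, LT = x_1x_2.
h_2 = -4/3x_1x_2 + 16x_1 + 10x_2x_3 + 41/10x_3 - 181/5, LT = x_1x_2.
h_3 = 8x_1 + 16x_2x_3 + 2x_3 - 36, LT = x_1.

S(h_1,h_2): lcm = x_1x_2. S = 36x_1 + 72x_2x_3 + 87/10x_3 - 837/5.
  reduce S modulo (h_1, h_2, h_3):
  remainder -3/10x_3 - 27/5 ≠ 0; add k_4 = -3/10x_3 - 27/5 to the basis.

S(h_1,h_3): lcm = x_1x_2. S = 24x_1 - 2x_2^2x_3 + 257/4x_2x_3 + 9/2x_2 + 45/8x_3 - 561/4.
  reduce S modulo (h_1, h_2, h_3, k_4):
  remainder 36x_2^2 - 288x_2 - 51/2 ≠ 0; add k_5 = 36x_2^2 - 288x_2 - 51/2 to the basis.

The other S-polynomials (S(h_2,h_3), S(h_1,k_4), S(h_2,k_4), S(h_3,k_4), S(h_1,k_5), S(h_2,k_5), S(h_3,k_5), S(k_4,k_5)) all reduce to 0 modulo the current basis, so we have a Gröbner basis.
Inter-reduce: drop elements whose leading term is divisible by another's, tail-reduce, and make monic.
Reduced Gröbner basis: {x_1 - 36x_2 - 9, x_2^2 - 8x_2 - 17/24, x_3 + 18}.

The bases are distinct; the ideals are different.
The same test decides containment: I ⊆ J iff every generator of I reduces to 0 modulo a Gröbner basis of J.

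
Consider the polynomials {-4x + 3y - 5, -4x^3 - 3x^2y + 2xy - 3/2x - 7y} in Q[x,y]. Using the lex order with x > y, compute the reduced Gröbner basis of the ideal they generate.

f_1 = -4x + 3y - 5, LT = x.
f_2 = -4x^3 - 3x^2y + 2xy - 3/2x - 7y, LT = x^3.

S(f_1,f_2): lcm = x^3. S = -3/2x^2y + 5/4x^2 + 1/2xy - 3/8x - 7/4y.
  leading term x^2y: subtract (3/8xy)·f_1 from -3/2x^2y + 5/4x^2 + 1/2xy - 3/8x - 7/4y → 5/4x^2 - 9/8xy^2 + 19/8xy - 3/8x - 7/4y
  leading term x^2: subtract (-5/16x)·f_1 from 5/4x^2 - 9/8xy^2 + 19/8xy - 3/8x - 7/4y → -9/8xy^2 + 53/16xy - 31/16x - 7/4y
  leading term xy^2: subtract (9/32y^2)·f_1 from -9/8xy^2 + 53/16xy - 31/16x - 7/4y → 53/16xy - 31/16x - 27/32y^3 + 45/32y^2 - 7/4y
  leading term xy: subtract (-53/64y)·f_1 from 53/16xy - 31/16x - 27/32y^3 + 45/32y^2 - 7/4y → -31/16x - 27/32y^3 + 249/64y^2 - 377/64y
  leading term x: subtract (31/64)·f_1 from -31/16x - 27/32y^3 + 249/64y^2 - 377/64y → -27/32y^3 + 249/64y^2 - 235/32y + 155/64
  leading term y^3: no divisor's leading term divides it; move -27/32y^3 to the remainder.
  leading term y^2: no divisor's leading term divides it; move 249/64y^2 to the remainder.
  leading term y: no divisor's leading term divides it; move -235/32y to the remainder.
  leading term 1: no divisor's leading term divides it; move 155/64 to the remainder.
  remainder -27/32y^3 + 249/64y^2 - 235/32y + 155/64 ≠ 0; add g_3 = -27/32y^3 + 249/64y^2 - 235/32y + 155/64 to the basis.

S(f_1,g_3): leading monomials are coprime, so the S-polynomial reduces to 0 (Buchberger's first criterion).
S(f_2,g_3): leading monomials are coprime, so the S-polynomial reduces to 0 (Buchberger's first criterion).
Every S-polynomial of the final basis reduces to 0, so we have a Gröbner basis.
Inter-reduce: drop elements whose leading term is divisible by another's, tail-reduce, and make monic.

G = {x - 3/4y + 5/4, y^3 - 83/18y^2 + 235/27y - 155/54}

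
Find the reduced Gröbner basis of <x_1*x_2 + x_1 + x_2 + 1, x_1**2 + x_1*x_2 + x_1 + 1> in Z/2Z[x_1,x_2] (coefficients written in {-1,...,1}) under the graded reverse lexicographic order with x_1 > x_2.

This is the nonlinear analogue of row-reducing a linear system.

f_1 = x_1*x_2 + x_1 + x_2 + 1, LT = x_1*x_2.
f_2 = x_1**2 + x_1*x_2 + x_1 + 1, LT = x_1**2.

S(f_1,f_2): lcm = x_1**2*x_2. S = x_1*x_2**2 + x_1**2 + x_1 + x_2.
  reduce S modulo (f_1, f_2):
  remainder x_2**2 + 1 ≠ 0; add g_3 = x_2**2 + 1 to the basis.

The other S-polynomials (S(f_1,g_3), S(f_2,g_3)) all reduce to 0 modulo the current basis, so we have a Gröbner basis.

G = {x_1**2 + x_2, x_1*x_2 + x_1 + x_2 + 1, x_2**2 + 1}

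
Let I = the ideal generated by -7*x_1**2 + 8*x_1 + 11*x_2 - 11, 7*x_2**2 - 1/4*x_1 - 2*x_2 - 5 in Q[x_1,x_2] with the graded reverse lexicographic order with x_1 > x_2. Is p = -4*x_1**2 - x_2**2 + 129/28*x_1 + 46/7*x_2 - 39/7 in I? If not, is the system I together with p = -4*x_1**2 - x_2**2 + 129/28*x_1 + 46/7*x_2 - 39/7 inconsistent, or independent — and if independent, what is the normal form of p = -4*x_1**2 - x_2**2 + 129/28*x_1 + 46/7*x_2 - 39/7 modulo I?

First compute the reduced Gröbner basis of I by Buchberger's algorithm.
f_1 = -7*x_1**2 + 8*x_1 + 11*x_2 - 11, LT = x_1**2.
f_2 = 7*x_2**2 - 1/4*x_1 - 2*x_2 - 5, LT = x_2**2.

The S-polynomials (S(f_1,f_2)) all reduce to 0 modulo the current basis, so we have a Gröbner basis.
Inter-reduce: drop elements whose leading term is divisible by another's, tail-reduce, and make monic.
Reduced Gröbner basis: {x_1**2 - 8/7*x_1 - 11/7*x_2 + 11/7, x_2**2 - 1/28*x_1 - 2/7*x_2 - 5/7}.
Label its elements g_1 = x_1**2 - 8/7*x_1 - 11/7*x_2 + 11/7, g_2 = x_2**2 - 1/28*x_1 - 2/7*x_2 - 5/7.

Reduce p = -4*x_1**2 - x_2**2 + 129/28*x_1 + 46/7*x_2 - 39/7 modulo G:
  leading term x_1**2: subtract (-4)·g_1 from -4*x_1**2 - x_2**2 + 129/28*x_1 + 46/7*x_2 - 39/7 → -x_2**2 + 1/28*x_1 + 2/7*x_2 + 5/7
  leading term x_2**2: subtract (-1)·g_2 from -x_2**2 + 1/28*x_1 + 2/7*x_2 + 5/7 → 0
  normal form = 0.
Since the normal form is 0, p ∈ I.

-4*x_1**2 - x_2**2 + 129/28*x_1 + 46/7*x_2 - 39/7 lies in I (it reduces to 0).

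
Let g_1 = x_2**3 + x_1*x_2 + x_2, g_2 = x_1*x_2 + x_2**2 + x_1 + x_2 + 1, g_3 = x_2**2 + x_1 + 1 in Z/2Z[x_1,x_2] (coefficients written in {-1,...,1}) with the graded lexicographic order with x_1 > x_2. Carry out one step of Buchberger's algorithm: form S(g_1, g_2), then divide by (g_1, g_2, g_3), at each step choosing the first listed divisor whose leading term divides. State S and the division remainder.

S(g_1, g_2) = x_2**4 + x_1**2*x_2 + x_1*x_2**2 + x_2**3 + x_1*x_2 + x_2**2; remainder on division = x_1**2 + 1.

lcm(LM(g_1), LM(g_2)) = x_1*x_2**3.
S = (lcm/LT(g_1))·g_1 − (lcm/LT(g_2))·g_2 = x_2**4 + x_1**2*x_2 + x_1*x_2**2 + x_2**3 + x_1*x_2 + x_2**2.
Reduce S modulo (g_1, g_2, g_3) in that order:
  leading term x_2**4: subtract (x_2)·g_1 from x_2**4 + x_1**2*x_2 + x_1*x_2**2 + x_2**3 + x_1*x_2 + x_2**2 → x_1**2*x_2 + x_2**3 + x_1*x_2
  leading term x_1**2*x_2: subtract (x_1)·g_2 from x_1**2*x_2 + x_2**3 + x_1*x_2 → x_1*x_2**2 + x_2**3 + x_1**2 + x_1
  leading term x_1*x_2**2: subtract (x_2)·g_2 from x_1*x_2**2 + x_2**3 + x_1**2 + x_1 → x_1**2 + x_1*x_2 + x_2**2 + x_1 + x_2
  leading term x_1**2: no divisor's leading term divides it; move x_1**2 to the remainder.
  leading term x_1*x_2: subtract (1)·g_2 from x_1*x_2 + x_2**2 + x_1 + x_2 → 1
  leading term 1: no divisor's leading term divides it; move 1 to the remainder.
The remainder x_1**2 + 1 is nonzero, so it would be added as the next basis element.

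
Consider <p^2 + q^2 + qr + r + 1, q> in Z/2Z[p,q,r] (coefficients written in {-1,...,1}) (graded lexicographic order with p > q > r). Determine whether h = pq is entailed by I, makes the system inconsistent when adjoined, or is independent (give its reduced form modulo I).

First compute the reduced Gröbner basis of I by Buchberger's algorithm.
f_1 = p^2 + q^2 + qr + r + 1, LT = p^2.
f_2 = q, LT = q.

The S-polynomials (S(f_1,f_2)) all reduce to 0 modulo the current basis, so we have a Gröbner basis.
Inter-reduce: drop elements whose leading term is divisible by another's, tail-reduce, and make monic.
Reduced Gröbner basis: {p^2 + r + 1, q}.
Label its elements g_1 = p^2 + r + 1, g_2 = q.

Reduce h = pq modulo G:
  leading term pq: subtract (p)·g_2 from pq → 0
  normal form = 0.
Since the normal form is 0, h ∈ I.

pq lies in I (it reduces to 0).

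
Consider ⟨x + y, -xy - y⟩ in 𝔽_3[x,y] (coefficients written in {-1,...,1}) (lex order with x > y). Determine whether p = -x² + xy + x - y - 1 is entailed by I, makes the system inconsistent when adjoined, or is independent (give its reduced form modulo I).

Adjoining -x² + xy + x - y - 1 makes the ideal the whole ring: the system is inconsistent.

First compute the reduced Gröbner basis of I by Buchberger's algorithm.
f_1 = x + y, LT = x.
f_2 = -xy - y, LT = xy.

S(f_1,f_2): lcm = xy. S = y² - y.
  leading term y²: no divisor's leading term divides it; move y² to the remainder.
  leading term y: no divisor's leading term divides it; move -y to the remainder.
  remainder y² - y ≠ 0; add h_3 = y² - y to the basis.

S(f_1,h_3): leading monomials are coprime, so the S-polynomial reduces to 0 (Buchberger's first criterion).
S(f_2,h_3): lcm = xy². S = xy + y².
  leading term xy: subtract (y)·f_1 from xy + y² → 0
  remainder 0.

Every S-polynomial of the final basis reduces to 0, so we have a Gröbner basis.
Inter-reduce: drop elements whose leading term is divisible by another's, tail-reduce, and make monic.
Reduced Gröbner basis: {x + y, y² - y}.
Label its elements g_1 = x + y, g_2 = y² - y.

Reduce p = -x² + xy + x - y - 1 modulo G:
  leading term x²: subtract (-x)·g_1 from -x² + xy + x - y - 1 → -xy + x - y - 1
  leading term xy: subtract (-y)·g_1 from -xy + x - y - 1 → x + y² - y - 1
  leading term x: subtract (1)·g_1 from x + y² - y - 1 → y² + y - 1
  leading term y²: subtract (1)·g_2 from y² + y - 1 → -y - 1
  leading term y: no divisor's leading term divides it; move -y to the remainder.
  leading term 1: no divisor's leading term divides it; move -1 to the remainder.
  normal form = -y - 1.
The normal form is nonzero, so p ∉ I. Since p minus its normal form lies in I, I + (p) = I + (r) where r = -y - 1; decide whether this ideal is the whole ring.
Run Buchberger on G together with r (pairs among the g_i already reduce to 0 since G is a Gröbner basis):
g_1 = x + y, LT = x.
g_2 = y² - y, LT = y².
r = -y - 1, LT = y.

S(g_1,g_2): leading monomials are coprime, so the S-polynomial reduces to 0 (Buchberger's first criterion).
S(g_1,r): leading monomials are coprime, so the S-polynomial reduces to 0 (Buchberger's first criterion).
S(g_2,r): lcm = y². S = y.
  leading term y: subtract (-1)·r from y → -1
  leading term 1: no divisor's leading term divides it; move -1 to the remainder.
  remainder -1 ≠ 0; add m_4 = -1 to the basis.

S(g_1,m_4): leading monomials are coprime, so the S-polynomial reduces to 0 (Buchberger's first criterion).
S(g_2,m_4): leading monomials are coprime, so the S-polynomial reduces to 0 (Buchberger's first criterion).
S(r,m_4): leading monomials are coprime, so the S-polynomial reduces to 0 (Buchberger's first criterion).
Every S-polynomial of the final basis reduces to 0, so we have a Gröbner basis.
Inter-reduce: drop elements whose leading term is divisible by another's, tail-reduce, and make monic.
Reduced Gröbner basis: {1}.
The reduced Gröbner basis of I + (p) is {1}: the ideal is the whole ring, so the enlarged system has no common solution — adjoining p is inconsistent.

The remainder on division by a Gröbner basis is unique — it is the normal form.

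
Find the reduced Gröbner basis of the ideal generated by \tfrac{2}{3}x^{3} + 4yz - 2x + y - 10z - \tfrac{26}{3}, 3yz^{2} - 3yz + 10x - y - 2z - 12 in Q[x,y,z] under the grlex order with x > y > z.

The reduced Gröbner basis is the canonical form of the ideal for this ordering.

f_1 = \tfrac{2}{3}x^{3} + 4yz - 2x + y - 10z - \tfrac{26}{3}, LT = x^{3}.
f_2 = 3yz^{2} - 3yz + 10x - y - 2z - 12, LT = yz^{2}.

The S-polynomials (S(f_1,f_2)) all reduce to 0 modulo the current basis, so we have a Gröbner basis.

G = {x^{3} + 6yz - 3x + \tfrac{3}{2}y - 15z - 13, yz^{2} - yz + \tfrac{10}{3}x - \tfrac{1}{3}y - \tfrac{2}{3}z - 4}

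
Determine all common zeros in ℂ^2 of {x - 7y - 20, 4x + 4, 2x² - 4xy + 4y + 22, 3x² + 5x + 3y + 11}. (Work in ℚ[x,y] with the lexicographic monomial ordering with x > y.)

{(-1, -3)}

Compute a lex Gröbner basis by Buchberger's algorithm.
f_1 = x - 7y - 20, LT = x.
f_2 = 4x + 4, LT = x.
f_3 = 2x² - 4xy + 4y + 22, LT = x².
f_4 = 3x² + 5x + 3y + 11, LT = x².

S(f_1,f_2): lcm = x. S = -7y - 21.
  leading term y: no divisor's leading term divides it; move -7y to the remainder.
  leading term 1: no divisor's leading term divides it; move -21 to the remainder.
  remainder -7y - 21 ≠ 0; add h_5 = -7y - 21 to the basis.

The other S-polynomials (S(f_1,f_3), S(f_1,f_4), S(f_2,f_3), S(f_2,f_4), S(f_3,f_4), S(f_1,h_5), S(f_2,h_5), S(f_3,h_5), S(f_4,h_5)) all reduce to 0 modulo the current basis, so we have a Gröbner basis.
Inter-reduce: drop elements whose leading term is divisible by another's, tail-reduce, and make monic.
Reduced Gröbner basis: {x + 1, y + 3}.

Since the basis is lex-ordered, y + 3 is univariate in y. Its roots are {-3}. Back-substituting each root into the other basis elements fixes the other coordinates.
  y = -3: the earlier basis element becomes x + 1 = 0, giving x = -1 — point (-1, -3).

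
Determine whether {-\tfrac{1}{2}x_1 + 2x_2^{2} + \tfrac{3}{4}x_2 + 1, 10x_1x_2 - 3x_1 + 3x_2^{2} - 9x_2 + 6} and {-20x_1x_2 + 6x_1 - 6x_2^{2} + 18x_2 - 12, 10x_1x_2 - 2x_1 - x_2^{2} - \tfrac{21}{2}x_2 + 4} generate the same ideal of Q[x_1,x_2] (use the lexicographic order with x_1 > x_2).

Yes, the ideals are equal.

Equality of ideals is decidable: compute both reduced Gröbner bases (unique for the ordering) and check whether they agree.
Buchberger on the first generating set:
f_1 = -\tfrac{1}{2}x_1 + 2x_2^{2} + \tfrac{3}{4}x_2 + 1, LT = x_1.
f_2 = 10x_1x_2 - 3x_1 + 3x_2^{2} - 9x_2 + 6, LT = x_1x_2.

S(f_1,f_2): lcm = x_1x_2. S = \tfrac{3}{10}x_1 - 4x_2^{3} - \tfrac{9}{5}x_2^{2} - \tfrac{11}{10}x_2 - \tfrac{3}{5}.
  leading term x_1: subtract (-\tfrac{3}{5})·f_1 from \tfrac{3}{10}x_1 - 4x_2^{3} - \tfrac{9}{5}x_2^{2} - \tfrac{11}{10}x_2 - \tfrac{3}{5} → -4x_2^{3} - \tfrac{3}{5}x_2^{2} - \tfrac{13}{20}x_2
  leading term x_2^{3}: no divisor's leading term divides it; move -4x_2^{3} to the remainder.
  leading term x_2^{2}: no divisor's leading term divides it; move -\tfrac{3}{5}x_2^{2} to the remainder.
  leading term x_2: no divisor's leading term divides it; move -\tfrac{13}{20}x_2 to the remainder.
  remainder -4x_2^{3} - \tfrac{3}{5}x_2^{2} - \tfrac{13}{20}x_2 ≠ 0; add g_3 = -4x_2^{3} - \tfrac{3}{5}x_2^{2} - \tfrac{13}{20}x_2 to the basis.

The other S-polynomials (S(f_1,g_3), S(f_2,g_3)) all reduce to 0 modulo the current basis, so we have a Gröbner basis.
Inter-reduce: drop elements whose leading term is divisible by another's, tail-reduce, and make monic.
Reduced Gröbner basis: {x_1 - 4x_2^{2} - \tfrac{3}{2}x_2 - 2, x_2^{3} + \tfrac{3}{20}x_2^{2} + \tfrac{13}{80}x_2}.

Buchberger on the second generating set:
h_1 = -20x_1x_2 + 6x_1 - 6x_2^{2} + 18x_2 - 12, LT = x_1x_2.
h_2 = 10x_1x_2 - 2x_1 - x_2^{2} - \tfrac{21}{2}x_2 + 4, LT = x_1x_2.

S(h_1,h_2): lcm = x_1x_2. S = -\tfrac{1}{10}x_1 + \tfrac{2}{5}x_2^{2} + \tfrac{3}{20}x_2 + \tfrac{1}{5}.
  leading term x_1: no divisor's leading term divides it; move -\tfrac{1}{10}x_1 to the remainder.
  leading term x_2^{2}: no divisor's leading term divides it; move \tfrac{2}{5}x_2^{2} to the remainder.
  leading term x_2: no divisor's leading term divides it; move \tfrac{3}{20}x_2 to the remainder.
  leading term 1: no divisor's leading term divides it; move \tfrac{1}{5} to the remainder.
  remainder -\tfrac{1}{10}x_1 + \tfrac{2}{5}x_2^{2} + \tfrac{3}{20}x_2 + \tfrac{1}{5} ≠ 0; add k_3 = -\tfrac{1}{10}x_1 + \tfrac{2}{5}x_2^{2} + \tfrac{3}{20}x_2 + \tfrac{1}{5} to the basis.

S(h_1,k_3): lcm = x_1x_2. S = -\tfrac{3}{10}x_1 + 4x_2^{3} + \tfrac{9}{5}x_2^{2} + \tfrac{11}{10}x_2 + \tfrac{3}{5}.
  leading term x_1: subtract (3)·k_3 from -\tfrac{3}{10}x_1 + 4x_2^{3} + \tfrac{9}{5}x_2^{2} + \tfrac{11}{10}x_2 + \tfrac{3}{5} → 4x_2^{3} + \tfrac{3}{5}x_2^{2} + \tfrac{13}{20}x_2
  leading term x_2^{3}: no divisor's leading term divides it; move 4x_2^{3} to the remainder.
  leading term x_2^{2}: no divisor's leading term divides it; move \tfrac{3}{5}x_2^{2} to the remainder.
  leading term x_2: no divisor's leading term divides it; move \tfrac{13}{20}x_2 to the remainder.
  remainder 4x_2^{3} + \tfrac{3}{5}x_2^{2} + \tfrac{13}{20}x_2 ≠ 0; add k_4 = 4x_2^{3} + \tfrac{3}{5}x_2^{2} + \tfrac{13}{20}x_2 to the basis.

The other S-polynomials (S(h_2,k_3), S(h_1,k_4), S(h_2,k_4), S(k_3,k_4)) all reduce to 0 modulo the current basis, so we have a Gröbner basis.
Inter-reduce: drop elements whose leading term is divisible by another's, tail-reduce, and make monic.
Reduced Gröbner basis: {x_1 - 4x_2^{2} - \tfrac{3}{2}x_2 - 2, x_2^{3} + \tfrac{3}{20}x_2^{2} + \tfrac{13}{80}x_2}.

These coincide, so the ideals are equal.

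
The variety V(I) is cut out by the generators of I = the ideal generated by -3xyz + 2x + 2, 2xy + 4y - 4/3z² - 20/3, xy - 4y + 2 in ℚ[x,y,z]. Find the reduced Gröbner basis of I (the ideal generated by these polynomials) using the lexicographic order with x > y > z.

G = {x - ⅔z³ - 7/3z + 1, y - 1/9z² - 8/9, z⁵ + 23/2z³ - 15/2z² + 28z - 33}

f_1 = -3xyz + 2x + 2, LT = xyz.
f_2 = 2xy + 4y - 4/3z² - 20/3, LT = xy.
f_3 = xy - 4y + 2, LT = xy.

S(f_1,f_2): lcm = xyz. S = -⅔x - 2yz + ⅔z³ + 10/3z - ⅔.
  leading term x: no divisor's leading term divides it; move -⅔x to the remainder.
  leading term yz: no divisor's leading term divides it; move -2yz to the remainder.
  leading term z³: no divisor's leading term divides it; move ⅔z³ to the remainder.
  leading term z: no divisor's leading term divides it; move 10/3z to the remainder.
  leading term 1: no divisor's leading term divides it; move -⅔ to the remainder.
  remainder -⅔x - 2yz + ⅔z³ + 10/3z - ⅔ ≠ 0; add g_4 = -⅔x - 2yz + ⅔z³ + 10/3z - ⅔ to the basis.

S(f_1,f_3): lcm = xyz. S = -⅔x + 4yz - 2z - ⅔.
  leading term x: subtract (1)·g_4 from -⅔x + 4yz - 2z - ⅔ → 6yz - ⅔z³ - 16/3z
  leading term yz: no divisor's leading term divides it; move 6yz to the remainder.
  leading term z³: no divisor's leading term divides it; move -⅔z³ to the remainder.
  leading term z: no divisor's leading term divides it; move -16/3z to the remainder.
  remainder 6yz - ⅔z³ - 16/3z ≠ 0; add g_5 = 6yz - ⅔z³ - 16/3z to the basis.

S(f_2,f_3): lcm = xy. S = 6y - ⅔z² - 16/3.
  leading term y: no divisor's leading term divides it; move 6y to the remainder.
  leading term z²: no divisor's leading term divides it; move -⅔z² to the remainder.
  leading term 1: no divisor's leading term divides it; move -16/3 to the remainder.
  remainder 6y - ⅔z² - 16/3 ≠ 0; add g_6 = 6y - ⅔z² - 16/3 to the basis.

S(f_1,g_4): lcm = xyz. S = -⅔x - 3y²z² + yz⁴ + 5yz² - yz - ⅔.
  leading term x: subtract (1)·g_4 from -⅔x - 3y²z² + yz⁴ + 5yz² - yz - ⅔ → -3y²z² + yz⁴ + 5yz² + yz - ⅔z³ - 10/3z
  leading term y²z²: subtract (-½yz)·g_5 from -3y²z² + yz⁴ + 5yz² + yz - ⅔z³ - 10/3z → ⅔yz⁴ + 7/3yz² + yz - ⅔z³ - 10/3z
  leading term yz⁴: subtract (1/9z³)·g_5 from ⅔yz⁴ + 7/3yz² + yz - ⅔z³ - 10/3z → 7/3yz² + yz + 2/27z⁶ + 16/27z⁴ - ⅔z³ - 10/3z
  leading term yz²: subtract (7/18z)·g_5 from 7/3yz² + yz + 2/27z⁶ + 16/27z⁴ - ⅔z³ - 10/3z → yz + 2/27z⁶ + 23/27z⁴ - ⅔z³ + 56/27z² - 10/3z
  leading term yz: subtract (⅙)·g_5 from yz + 2/27z⁶ + 23/27z⁴ - ⅔z³ + 56/27z² - 10/3z → 2/27z⁶ + 23/27z⁴ - 5/9z³ + 56/27z² - 22/9z
  leading term z⁶: no divisor's leading term divides it; move 2/27z⁶ to the remainder.
  leading term z⁴: no divisor's leading term divides it; move 23/27z⁴ to the remainder.
  leading term z³: no divisor's leading term divides it; move -5/9z³ to the remainder.
  leading term z²: no divisor's leading term divides it; move 56/27z² to the remainder.
  leading term z: no divisor's leading term divides it; move -22/9z to the remainder.
  remainder 2/27z⁶ + 23/27z⁴ - 5/9z³ + 56/27z² - 22/9z ≠ 0; add g_7 = 2/27z⁶ + 23/27z⁴ - 5/9z³ + 56/27z² - 22/9z to the basis.

S(f_2,g_4): lcm = xy. S = -3y²z + yz³ + 5yz + y - ⅔z² - 10/3.
  leading term y²z: subtract (-½y)·g_5 from -3y²z + yz³ + 5yz + y - ⅔z² - 10/3 → ⅔yz³ + 7/3yz + y - ⅔z² - 10/3
  leading term yz³: subtract (1/9z²)·g_5 from ⅔yz³ + 7/3yz + y - ⅔z² - 10/3 → 7/3yz + y + 2/27z⁵ + 16/27z³ - ⅔z² - 10/3
  leading term yz: subtract (7/18)·g_5 from 7/3yz + y + 2/27z⁵ + 16/27z³ - ⅔z² - 10/3 → y + 2/27z⁵ + 23/27z³ - ⅔z² + 56/27z - 10/3
  leading term y: subtract (⅙)·g_6 from y + 2/27z⁵ + 23/27z³ - ⅔z² + 56/27z - 10/3 → 2/27z⁵ + 23/27z³ - 5/9z² + 56/27z - 22/9
  leading term z⁵: no divisor's leading term divides it; move 2/27z⁵ to the remainder.
  leading term z³: no divisor's leading term divides it; move 23/27z³ to the remainder.
  leading term z²: no divisor's leading term divides it; move -5/9z² to the remainder.
  leading term z: no divisor's leading term divides it; move 56/27z to the remainder.
  leading term 1: no divisor's leading term divides it; move -22/9 to the remainder.
  remainder 2/27z⁵ + 23/27z³ - 5/9z² + 56/27z - 22/9 ≠ 0; add g_8 = 2/27z⁵ + 23/27z³ - 5/9z² + 56/27z - 22/9 to the basis.

The other S-polynomials (S(f_3,g_4), S(f_1,g_5), S(f_2,g_5), S(f_3,g_5), S(g_4,g_5), S(f_1,g_6), S(f_2,g_6), S(f_3,g_6), S(g_4,g_6), S(g_5,g_6), S(f_1,g_7), S(f_2,g_7), S(f_3,g_7), S(g_4,g_7), S(g_5,g_7), S(g_6,g_7), S(f_1,g_8), S(f_2,g_8), S(f_3,g_8), S(g_4,g_8), S(g_5,g_8), S(g_6,g_8), S(g_7,g_8)) all reduce to 0 modulo the current basis, so we have a Gröbner basis.
Inter-reduce: drop elements whose leading term is divisible by another's, tail-reduce, and make monic.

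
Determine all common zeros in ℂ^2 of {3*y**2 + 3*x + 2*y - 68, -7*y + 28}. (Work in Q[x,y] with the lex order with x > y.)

Compute a lex Gröbner basis by Buchberger's algorithm.
f_1 = 3*x + 3*y**2 + 2*y - 68, LT = x.
f_2 = -7*y + 28, LT = y.

The S-polynomials (S(f_1,f_2)) all reduce to 0 modulo the current basis, so we have a Gröbner basis.
Inter-reduce: drop elements whose leading term is divisible by another's, tail-reduce, and make monic.
Reduced Gröbner basis: {x - 4, y - 4}.

From the last basis element, y - 4 = 0, so y takes values in {4}. Each choice, substituted upward through the basis, yields the corresponding point(s) of the solution set.
  y = 4: the earlier basis element becomes x - 4 = 0, giving x = 4 — point (4, 4).
Check: every point annihilates each of the original generators.
Zero-dimensionality of the ideal guarantees finitely many solutions over ℂ.

{(4, 4)}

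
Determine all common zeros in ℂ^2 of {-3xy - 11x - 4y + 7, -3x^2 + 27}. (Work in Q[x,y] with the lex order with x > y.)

Compute a lex Gröbner basis by Buchberger's algorithm.
f_1 = -3xy - 11x - 4y + 7, LT = xy.
f_2 = -3x^2 + 27, LT = x^2.

S(f_1,f_2): lcm = x^2y. S = 11/3x^2 + 4/3xy - 7/3x + 9y.
  leading term x^2: subtract (-11/9)·f_2 from 11/3x^2 + 4/3xy - 7/3x + 9y → 4/3xy - 7/3x + 9y + 33
  leading term xy: subtract (-4/9)·f_1 from 4/3xy - 7/3x + 9y + 33 → -65/9x + 65/9y + 325/9
  leading term x: no divisor's leading term divides it; move -65/9x to the remainder.
  leading term y: no divisor's leading term divides it; move 65/9y to the remainder.
  leading term 1: no divisor's leading term divides it; move 325/9 to the remainder.
  remainder -65/9x + 65/9y + 325/9 ≠ 0; add h_3 = -65/9x + 65/9y + 325/9 to the basis.

S(f_1,h_3): lcm = xy. S = 11/3x + y^2 + 19/3y - 7/3.
  leading term x: subtract (-33/65)·h_3 from 11/3x + y^2 + 19/3y - 7/3 → y^2 + 10y + 16
  leading term y^2: no divisor's leading term divides it; move y^2 to the remainder.
  leading term y: no divisor's leading term divides it; move 10y to the remainder.
  leading term 1: no divisor's leading term divides it; move 16 to the remainder.
  remainder y^2 + 10y + 16 ≠ 0; add h_4 = y^2 + 10y + 16 to the basis.

The other S-polynomials (S(f_2,h_3), S(f_1,h_4), S(f_2,h_4), S(h_3,h_4)) all reduce to 0 modulo the current basis, so we have a Gröbner basis.
Inter-reduce: drop elements whose leading term is divisible by another's, tail-reduce, and make monic.
Reduced Gröbner basis: {x - y - 5, y^2 + 10y + 16}.

Elimination: the polynomial y^2 + 10y + 16 lies in the elimination ideal for y, so y ∈ {-8, -2}. For each such y, the remaining basis elements (now univariate) give the rest of the solution.
  y = -8: the earlier basis element becomes x + 3 = 0, giving x = -3 — point (-3, -8).
  y = -2: the earlier basis element becomes x - 3 = 0, giving x = 3 — point (3, -2).

{(-3, -8), (3, -2)}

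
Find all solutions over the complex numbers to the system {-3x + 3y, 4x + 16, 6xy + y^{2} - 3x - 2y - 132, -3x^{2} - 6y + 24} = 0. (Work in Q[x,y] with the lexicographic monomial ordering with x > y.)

Compute a lex Gröbner basis by Buchberger's algorithm.
f_1 = -3x + 3y, LT = x.
f_2 = 4x + 16, LT = x.
f_3 = 6xy - 3x + y^{2} - 2y - 132, LT = xy.
f_4 = -3x^{2} - 6y + 24, LT = x^{2}.

S(f_1,f_2): lcm = x. S = -y - 4.
  leading term y: no divisor's leading term divides it; move -y to the remainder.
  leading term 1: no divisor's leading term divides it; move -4 to the remainder.
  remainder -y - 4 ≠ 0; add h_5 = -y - 4 to the basis.

The other S-polynomials (S(f_1,f_3), S(f_1,f_4), S(f_2,f_3), S(f_2,f_4), S(f_3,f_4), S(f_1,h_5), S(f_2,h_5), S(f_3,h_5), S(f_4,h_5)) all reduce to 0 modulo the current basis, so we have a Gröbner basis.
Inter-reduce: drop elements whose leading term is divisible by another's, tail-reduce, and make monic.
Reduced Gröbner basis: {x + 4, y + 4}.

A lex Gröbner basis eliminates variables successively. Here y + 4 depends only on y, with roots {-4}; lifting each root through the earlier basis elements recovers the full solutions.
  y = -4: the earlier basis element becomes x + 4 = 0, giving x = -4 — point (-4, -4).

{(-4, -4)}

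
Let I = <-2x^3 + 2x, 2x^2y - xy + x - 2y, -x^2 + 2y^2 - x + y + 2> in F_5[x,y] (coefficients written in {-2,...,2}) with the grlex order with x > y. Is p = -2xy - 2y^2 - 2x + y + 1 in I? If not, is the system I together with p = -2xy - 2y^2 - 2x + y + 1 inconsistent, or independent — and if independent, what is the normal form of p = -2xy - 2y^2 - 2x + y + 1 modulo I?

Adjoining -2xy - 2y^2 - 2x + y + 1 makes the ideal the whole ring: the system is inconsistent.

First compute the reduced Gröbner basis of I by Buchberger's algorithm.
f_1 = -2x^3 + 2x, LT = x^3.
f_2 = 2x^2y - xy + x - 2y, LT = x^2y.
f_3 = -x^2 + 2y^2 - x + y + 2, LT = x^2.

S(f_1,f_2): lcm = x^3y. S = -2x^2y + 2x^2.
  leading term x^2y: subtract (-1)·f_2 from -2x^2y + 2x^2 → 2x^2 - xy + x - 2y
  leading term x^2: subtract (-2)·f_3 from 2x^2 - xy + x - 2y → -xy - y^2 - x - 1
  leading term xy: no divisor's leading term divides it; move -xy to the remainder.
  leading term y^2: no divisor's leading term divides it; move -y^2 to the remainder.
  leading term x: no divisor's leading term divides it; move -x to the remainder.
  leading term 1: no divisor's leading term divides it; move -1 to the remainder.
  remainder -xy - y^2 - x - 1 ≠ 0; add h_4 = -xy - y^2 - x - 1 to the basis.

S(f_1,f_3): lcm = x^3. S = 2xy^2 - x^2 + xy + x.
  leading term xy^2: subtract (-2y)·h_4 from 2xy^2 - x^2 + xy + x → -2y^3 - x^2 - xy + x - 2y
  leading term y^3: no divisor's leading term divides it; move -2y^3 to the remainder.
  leading term x^2: subtract (1)·f_3 from -x^2 - xy + x - 2y → -xy - 2y^2 + 2x + 2y - 2
  leading term xy: subtract (1)·h_4 from -xy - 2y^2 + 2x + 2y - 2 → -y^2 - 2x + 2y - 1
  leading term y^2: no divisor's leading term divides it; move -y^2 to the remainder.
  leading term x: no divisor's leading term divides it; move -2x to the remainder.
  leading term y: no divisor's leading term divides it; move 2y to the remainder.
  leading term 1: no divisor's leading term divides it; move -1 to the remainder.
  remainder -2y^3 - y^2 - 2x + 2y - 1 ≠ 0; add h_5 = -2y^3 - y^2 - 2x + 2y - 1 to the basis.

S(f_2,f_3): lcm = x^2y. S = 2y^3 + xy + y^2 - 2x + y.
  leading term y^3: subtract (-1)·h_5 from 2y^3 + xy + y^2 - 2x + y → xy + x - 2y - 1
  leading term xy: subtract (-1)·h_4 from xy + x - 2y - 1 → -y^2 - 2y - 2
  leading term y^2: no divisor's leading term divides it; move -y^2 to the remainder.
  leading term y: no divisor's leading term divides it; move -2y to the remainder.
  leading term 1: no divisor's leading term divides it; move -2 to the remainder.
  remainder -y^2 - 2y - 2 ≠ 0; add h_6 = -y^2 - 2y - 2 to the basis.

S(f_1,h_4): lcm = x^3y. S = -x^2y^2 - x^3 - x^2 - xy.
  leading term x^2y^2: subtract (2y)·f_2 from -x^2y^2 - x^3 - x^2 - xy → -x^3 + 2xy^2 - x^2 + 2xy - y^2
  leading term x^3: subtract (-2)·f_1 from -x^3 + 2xy^2 - x^2 + 2xy - y^2 → 2xy^2 - x^2 + 2xy - y^2 - x
  leading term xy^2: subtract (-2y)·h_4 from 2xy^2 - x^2 + 2xy - y^2 - x → -2y^3 - x^2 - y^2 - x - 2y
  leading term y^3: subtract (1)·h_5 from -2y^3 - x^2 - y^2 - x - 2y → -x^2 + x + y + 1
  leading term x^2: subtract (1)·f_3 from -x^2 + x + y + 1 → -2y^2 + 2x - 1
  leading term y^2: subtract (2)·h_6 from -2y^2 + 2x - 1 → 2x - y - 2
  leading term x: no divisor's leading term divides it; move 2x to the remainder.
  leading term y: no divisor's leading term divides it; move -y to the remainder.
  leading term 1: no divisor's leading term divides it; move -2 to the remainder.
  remainder 2x - y - 2 ≠ 0; add h_7 = 2x - y - 2 to the basis.

S(f_2,h_4): lcm = x^2y. S = -xy^2 - x^2 + 2xy + 2x - y.
  leading term xy^2: subtract (y)·h_4 from -xy^2 - x^2 + 2xy + 2x - y → y^3 - x^2 - 2xy + 2x
  leading term y^3: subtract (2)·h_5 from y^3 - x^2 - 2xy + 2x → -x^2 - 2xy + 2y^2 + x + y + 2
  leading term x^2: subtract (1)·f_3 from -x^2 - 2xy + 2y^2 + x + y + 2 → -2xy + 2x
  leading term xy: subtract (2)·h_4 from -2xy + 2x → 2y^2 - x + 2
  leading term y^2: subtract (-2)·h_6 from 2y^2 - x + 2 → -x + y - 2
  leading term x: subtract (2)·h_7 from -x + y - 2 → -2y + 2
  leading term y: no divisor's leading term divides it; move -2y to the remainder.
  leading term 1: no divisor's leading term divides it; move 2 to the remainder.
  remainder -2y + 2 ≠ 0; add h_8 = -2y + 2 to the basis.

The other S-polynomials (S(f_3,h_4), S(f_1,h_5), S(f_2,h_5), S(f_3,h_5), S(h_4,h_5), S(f_1,h_6), S(f_2,h_6), S(f_3,h_6), S(h_4,h_6), S(h_5,h_6), S(f_1,h_7), S(f_2,h_7), S(f_3,h_7), S(h_4,h_7), S(h_5,h_7), S(h_6,h_7), S(f_1,h_8), S(f_2,h_8), S(f_3,h_8), S(h_4,h_8), S(h_5,h_8), S(h_6,h_8), S(h_7,h_8)) all reduce to 0 modulo the current basis, so we have a Gröbner basis.
Inter-reduce: drop elements whose leading term is divisible by another's, tail-reduce, and make monic.
Reduced Gröbner basis: {x + 1, y - 1}.
Label its elements g_1 = x + 1, g_2 = y - 1.

Reduce p = -2xy - 2y^2 - 2x + y + 1 modulo G:
  leading term xy: subtract (-2y)·g_1 from -2xy - 2y^2 - 2x + y + 1 → -2y^2 - 2x - 2y + 1
  leading term y^2: subtract (-2y)·g_2 from -2y^2 - 2x - 2y + 1 → -2x + y + 1
  leading term x: subtract (-2)·g_1 from -2x + y + 1 → y - 2
  leading term y: subtract (1)·g_2 from y - 2 → -1
  leading term 1: no divisor's leading term divides it; move -1 to the remainder.
  normal form = -1.
The normal form is nonzero, so p ∉ I. Since p minus its normal form lies in I, I + (p) = I + (r) where r = -1; decide whether this ideal is the whole ring.
Here r = -1 is a nonzero constant, hence a unit: 1 ∈ I + (p), the Gröbner basis of I + (p) is {1}, and the enlarged system has no common solution — adjoining p is inconsistent.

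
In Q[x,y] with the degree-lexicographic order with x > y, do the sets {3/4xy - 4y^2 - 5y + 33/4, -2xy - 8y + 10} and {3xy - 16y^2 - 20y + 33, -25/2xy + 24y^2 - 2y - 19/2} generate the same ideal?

Equality of ideals is decidable: compute both reduced Gröbner bases (unique for the ordering) and check whether they agree.
Buchberger on the first generating set:
f_1 = 3/4xy - 4y^2 - 5y + 33/4, LT = xy.
f_2 = -2xy - 8y + 10, LT = xy.

S(f_1,f_2): lcm = xy. S = -16/3y^2 - 32/3y + 16.
  reduce S modulo (f_1, f_2):
  remainder -16/3y^2 - 32/3y + 16 ≠ 0; add g_3 = -16/3y^2 - 32/3y + 16 to the basis.

S(f_1,g_3): lcm = xy^2. S = -16/3y^3 - 2xy - 20/3y^2 + 3x + 11y.
  reduce S modulo (f_1, f_2, g_3):
  remainder 3x - 5y + 2 ≠ 0; add g_4 = 3x - 5y + 2 to the basis.

The other S-polynomials (S(f_2,g_3), S(f_1,g_4), S(f_2,g_4), S(g_3,g_4)) all reduce to 0 modulo the current basis, so we have a Gröbner basis.
Inter-reduce: drop elements whose leading term is divisible by another's, tail-reduce, and make monic.
Reduced Gröbner basis: {y^2 + 2y - 3, x - 5/3y + 2/3}.

Buchberger on the second generating set:
h_1 = 3xy - 16y^2 - 20y + 33, LT = xy.
h_2 = -25/2xy + 24y^2 - 2y - 19/2, LT = xy.

S(h_1,h_2): lcm = xy. S = -256/75y^2 - 512/75y + 256/25.
  reduce S modulo (h_1, h_2):
  remainder -256/75y^2 - 512/75y + 256/25 ≠ 0; add k_3 = -256/75y^2 - 512/75y + 256/25 to the basis.

S(h_1,k_3): lcm = xy^2. S = -16/3y^3 - 2xy - 20/3y^2 + 3x + 11y.
  reduce S modulo (h_1, h_2, k_3):
  remainder 3x - 5y + 2 ≠ 0; add k_4 = 3x - 5y + 2 to the basis.

The other S-polynomials (S(h_2,k_3), S(h_1,k_4), S(h_2,k_4), S(k_3,k_4)) all reduce to 0 modulo the current basis, so we have a Gröbner basis.
Inter-reduce: drop elements whose leading term is divisible by another's, tail-reduce, and make monic.
Reduced Gröbner basis: {y^2 + 2y - 3, x - 5/3y + 2/3}.

These coincide, so the ideals are equal.
The same test decides containment: I ⊆ J iff every generator of I reduces to 0 modulo a Gröbner basis of J.

Yes, the ideals are equal.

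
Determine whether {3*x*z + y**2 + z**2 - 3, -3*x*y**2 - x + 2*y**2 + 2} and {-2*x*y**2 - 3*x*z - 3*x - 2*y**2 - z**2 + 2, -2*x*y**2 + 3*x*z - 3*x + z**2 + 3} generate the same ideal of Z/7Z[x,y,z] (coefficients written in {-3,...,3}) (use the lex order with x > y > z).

Yes, the ideals are equal.

Since reduced Gröbner bases are canonical representatives of ideals under a given ordering, it suffices to compute and compare them.
Buchberger on the first generating set:
f_1 = 3*x*z + y**2 + z**2 - 3, LT = x*z.
f_2 = -3*x*y**2 - x + 2*y**2 + 2, LT = x*y**2.

S(f_1,f_2): lcm = x*y**2*z. S = 2*x*z - 2*y**4 - 2*y**2*z**2 + 3*y**2*z - y**2 + 3*z.
  leading term x*z: subtract (3)·f_1 from 2*x*z - 2*y**4 - 2*y**2*z**2 + 3*y**2*z - y**2 + 3*z → -2*y**4 - 2*y**2*z**2 + 3*y**2*z + 3*y**2 - 3*z**2 + 3*z + 2
  leading term y**4: no divisor's leading term divides it; move -2*y**4 to the remainder.
  leading term y**2*z**2: no divisor's leading term divides it; move -2*y**2*z**2 to the remainder.
  leading term y**2*z: no divisor's leading term divides it; move 3*y**2*z to the remainder.
  leading term y**2: no divisor's leading term divides it; move 3*y**2 to the remainder.
  leading term z**2: no divisor's leading term divides it; move -3*z**2 to the remainder.
  leading term z: no divisor's leading term divides it; move 3*z to the remainder.
  leading term 1: no divisor's leading term divides it; move 2 to the remainder.
  remainder -2*y**4 - 2*y**2*z**2 + 3*y**2*z + 3*y**2 - 3*z**2 + 3*z + 2 ≠ 0; add g_3 = -2*y**4 - 2*y**2*z**2 + 3*y**2*z + 3*y**2 - 3*z**2 + 3*z + 2 to the basis.

The other S-polynomials (S(f_1,g_3), S(f_2,g_3)) all reduce to 0 modulo the current basis, so we have a Gröbner basis.
Inter-reduce: drop elements whose leading term is divisible by another's, tail-reduce, and make monic.
Reduced Gröbner basis: {x*y**2 - 2*x - 3*y**2 - 3, x*z - 2*y**2 - 2*z**2 - 1, y**4 + y**2*z**2 + 2*y**2*z + 2*y**2 - 2*z**2 + 2*z - 1}.

Buchberger on the second generating set:
h_1 = -2*x*y**2 - 3*x*z - 3*x - 2*y**2 - z**2 + 2, LT = x*y**2.
h_2 = -2*x*y**2 + 3*x*z - 3*x + z**2 + 3, LT = x*y**2.

S(h_1,h_2): lcm = x*y**2. S = 3*x*z + y**2 + z**2 - 3.
  leading term x*z: no divisor's leading term divides it; move 3*x*z to the remainder.
  leading term y**2: no divisor's leading term divides it; move y**2 to the remainder.
  leading term z**2: no divisor's leading term divides it; move z**2 to the remainder.
  leading term 1: no divisor's leading term divides it; move -3 to the remainder.
  remainder 3*x*z + y**2 + z**2 - 3 ≠ 0; add k_3 = 3*x*z + y**2 + z**2 - 3 to the basis.

S(h_1,k_3): lcm = x*y**2*z. S = -2*x*z**2 - 2*x*z + 2*y**4 + 2*y**2*z**2 + y**2*z + y**2 - 3*z**3 - z.
  leading term x*z**2: subtract (-3*z)·k_3 from -2*x*z**2 - 2*x*z + 2*y**4 + 2*y**2*z**2 + y**2*z + y**2 - 3*z**3 - z → -2*x*z + 2*y**4 + 2*y**2*z**2 - 3*y**2*z + y**2 - 3*z
  leading term x*z: subtract (-3)·k_3 from -2*x*z + 2*y**4 + 2*y**2*z**2 - 3*y**2*z + y**2 - 3*z → 2*y**4 + 2*y**2*z**2 - 3*y**2*z - 3*y**2 + 3*z**2 - 3*z - 2
  leading term y**4: no divisor's leading term divides it; move 2*y**4 to the remainder.
  leading term y**2*z**2: no divisor's leading term divides it; move 2*y**2*z**2 to the remainder.
  leading term y**2*z: no divisor's leading term divides it; move -3*y**2*z to the remainder.
  leading term y**2: no divisor's leading term divides it; move -3*y**2 to the remainder.
  leading term z**2: no divisor's leading term divides it; move 3*z**2 to the remainder.
  leading term z: no divisor's leading term divides it; move -3*z to the remainder.
  leading term 1: no divisor's leading term divides it; move -2 to the remainder.
  remainder 2*y**4 + 2*y**2*z**2 - 3*y**2*z - 3*y**2 + 3*z**2 - 3*z - 2 ≠ 0; add k_4 = 2*y**4 + 2*y**2*z**2 - 3*y**2*z - 3*y**2 + 3*z**2 - 3*z - 2 to the basis.

The other S-polynomials (S(h_2,k_3), S(h_1,k_4), S(h_2,k_4), S(k_3,k_4)) all reduce to 0 modulo the current basis, so we have a Gröbner basis.
Inter-reduce: drop elements whose leading term is divisible by another's, tail-reduce, and make monic.
Reduced Gröbner basis: {x*y**2 - 2*x - 3*y**2 - 3, x*z - 2*y**2 - 2*z**2 - 1, y**4 + y**2*z**2 + 2*y**2*z + 2*y**2 - 2*z**2 + 2*z - 1}.

Same reduced basis, so the two generating sets span the same ideal.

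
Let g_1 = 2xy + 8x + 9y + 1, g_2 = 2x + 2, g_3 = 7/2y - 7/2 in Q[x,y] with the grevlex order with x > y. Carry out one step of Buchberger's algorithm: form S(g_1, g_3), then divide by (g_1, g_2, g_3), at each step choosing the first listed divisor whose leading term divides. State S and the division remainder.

S(g_1, g_3) = 5x + 9/2y + 1/2; remainder on division = 0.

lcm(LM(g_1), LM(g_3)) = xy.
S = (lcm/LT(g_1))·g_1 − (lcm/LT(g_3))·g_3 = 5x + 9/2y + 1/2.
Reduce S modulo (g_1, g_2, g_3) in that order:
  leading term x: subtract (5/2)·g_2 from 5x + 9/2y + 1/2 → 9/2y - 9/2
  leading term y: subtract (9/7)·g_3 from 9/2y - 9/2 → 0
The remainder is 0, so this S-polynomial contributes no new basis element.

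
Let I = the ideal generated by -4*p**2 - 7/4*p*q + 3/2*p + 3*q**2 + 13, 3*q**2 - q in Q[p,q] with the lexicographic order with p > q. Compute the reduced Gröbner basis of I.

f_1 = -4*p**2 - 7/4*p*q + 3/2*p + 3*q**2 + 13, LT = p**2.
f_2 = 3*q**2 - q, LT = q**2.

The S-polynomials (S(f_1,f_2)) all reduce to 0 modulo the current basis, so we have a Gröbner basis.

G = {p**2 + 7/16*p*q - 3/8*p - 1/4*q - 13/4, q**2 - 1/3*q}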